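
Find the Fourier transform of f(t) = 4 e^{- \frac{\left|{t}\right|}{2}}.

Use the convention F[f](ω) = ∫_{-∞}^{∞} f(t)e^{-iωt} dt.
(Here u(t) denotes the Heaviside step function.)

F(ω) = \frac{16}{4 \omega^{2} + 1}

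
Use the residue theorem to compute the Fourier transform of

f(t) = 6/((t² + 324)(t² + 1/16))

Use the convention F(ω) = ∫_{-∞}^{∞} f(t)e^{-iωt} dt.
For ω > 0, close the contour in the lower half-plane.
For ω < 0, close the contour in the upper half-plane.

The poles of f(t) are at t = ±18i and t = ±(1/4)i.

Let g(z) = f(z)e^{-iωz}; for large |z| the factor e^{-iωz} decays in the lower half-plane when ω > 0 and in the upper half-plane when ω < 0.

Case ω > 0 (lower half-plane, clockwise contour ⇒ F(ω) = -2πi·ΣRes):
  Res_{z = - 18 i} g(z) = - \frac{8 i e^{- 18 \omega}}{15549}
  Res_{z = - \frac{i}{4}} g(z) = \frac{192 i e^{- \frac{\omega}{4}}}{5183}
  F(ω) = -2πi·ΣRes = - \frac{16 \pi e^{- 18 \omega}}{15549} + \frac{384 \pi e^{- \frac{\omega}{4}}}{5183}

Case ω < 0 (upper half-plane, counterclockwise contour ⇒ F(ω) = +2πi·ΣRes):
  Res_{z = 18 i} g(z) = \frac{8 i e^{18 \omega}}{15549}
  Res_{z = \frac{i}{4}} g(z) = - \frac{192 i e^{\frac{\omega}{4}}}{5183}
  F(ω) = 2πi·ΣRes = \frac{16 \pi \left(72 e^{\frac{\omega}{4}} - e^{18 \omega}\right)}{15549}

Both cases combine into a single formula in |ω|:

F(ω) = - \frac{16 \pi e^{- 18 \left|{\omega}\right|}}{15549} + \frac{384 \pi e^{- \frac{\left|{\omega}\right|}{4}}}{5183}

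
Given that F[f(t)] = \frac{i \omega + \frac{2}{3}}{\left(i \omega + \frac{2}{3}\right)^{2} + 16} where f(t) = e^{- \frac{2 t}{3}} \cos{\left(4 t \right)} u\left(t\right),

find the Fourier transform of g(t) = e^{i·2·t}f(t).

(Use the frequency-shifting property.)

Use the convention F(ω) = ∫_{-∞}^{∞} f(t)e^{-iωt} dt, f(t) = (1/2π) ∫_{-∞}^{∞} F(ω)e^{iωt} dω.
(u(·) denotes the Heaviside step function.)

F[g](ω) = \frac{3 \left(3 i \left(\omega - 2\right) + 2\right)}{\left(3 i \left(\omega - 2\right) + 2\right)^{2} + 144}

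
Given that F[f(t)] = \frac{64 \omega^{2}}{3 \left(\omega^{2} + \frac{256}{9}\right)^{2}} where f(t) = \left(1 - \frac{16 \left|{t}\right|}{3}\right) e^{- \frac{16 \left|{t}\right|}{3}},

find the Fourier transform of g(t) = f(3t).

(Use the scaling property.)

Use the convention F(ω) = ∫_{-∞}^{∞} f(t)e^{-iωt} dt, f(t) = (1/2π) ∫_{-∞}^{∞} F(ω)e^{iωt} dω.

F[g](ω) = \frac{64 \omega^{2}}{\left(\omega^{2} + 256\right)^{2}}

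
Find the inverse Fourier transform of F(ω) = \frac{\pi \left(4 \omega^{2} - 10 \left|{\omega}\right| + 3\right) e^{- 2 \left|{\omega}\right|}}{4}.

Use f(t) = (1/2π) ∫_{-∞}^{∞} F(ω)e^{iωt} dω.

f(t) = \frac{4 t^{4}}{\left(t^{2} + 4\right)^{3}}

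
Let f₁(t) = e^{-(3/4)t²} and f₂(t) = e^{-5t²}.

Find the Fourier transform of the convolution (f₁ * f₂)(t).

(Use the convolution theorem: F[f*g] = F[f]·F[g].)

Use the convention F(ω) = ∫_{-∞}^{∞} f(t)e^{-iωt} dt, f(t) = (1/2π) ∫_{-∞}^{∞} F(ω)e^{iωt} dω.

F[f₁*f₂](ω) = \frac{2 \sqrt{15} \pi e^{- \frac{23 \omega^{2}}{60}}}{15}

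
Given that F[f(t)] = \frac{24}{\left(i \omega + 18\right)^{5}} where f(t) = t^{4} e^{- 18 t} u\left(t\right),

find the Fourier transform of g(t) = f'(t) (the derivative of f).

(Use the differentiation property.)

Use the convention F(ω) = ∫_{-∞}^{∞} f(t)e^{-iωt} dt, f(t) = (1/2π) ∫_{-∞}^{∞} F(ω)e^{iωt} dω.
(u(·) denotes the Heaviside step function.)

F[g](ω) = \frac{24 i \omega}{\left(i \omega + 18\right)^{5}}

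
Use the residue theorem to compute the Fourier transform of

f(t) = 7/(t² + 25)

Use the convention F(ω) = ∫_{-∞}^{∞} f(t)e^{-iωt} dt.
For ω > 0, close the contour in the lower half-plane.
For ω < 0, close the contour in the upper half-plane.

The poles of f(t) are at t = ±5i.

Let g(z) = f(z)e^{-iωz}; for large |z| the factor e^{-iωz} decays in the lower half-plane when ω > 0 and in the upper half-plane when ω < 0.

Case ω > 0 (lower half-plane, clockwise contour ⇒ F(ω) = -2πi·ΣRes):
  Res_{z = - 5 i} g(z) = \frac{7 i e^{- 5 \omega}}{10}
  F(ω) = -2πi·ΣRes = \frac{7 \pi e^{- 5 \omega}}{5}

Case ω < 0 (upper half-plane, counterclockwise contour ⇒ F(ω) = +2πi·ΣRes):
  Res_{z = 5 i} g(z) = - \frac{7 i e^{5 \omega}}{10}
  F(ω) = 2πi·ΣRes = \frac{7 \pi e^{5 \omega}}{5}

Both cases combine into a single formula in |ω|:

F(ω) = \frac{7 \pi e^{- 5 \left|{\omega}\right|}}{5}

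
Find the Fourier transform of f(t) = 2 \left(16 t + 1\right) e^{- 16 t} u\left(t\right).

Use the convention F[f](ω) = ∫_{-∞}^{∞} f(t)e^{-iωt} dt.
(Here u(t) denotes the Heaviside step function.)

F(ω) = \frac{2 \left(- i \omega - 32\right)}{\omega^{2} - 32 i \omega - 256}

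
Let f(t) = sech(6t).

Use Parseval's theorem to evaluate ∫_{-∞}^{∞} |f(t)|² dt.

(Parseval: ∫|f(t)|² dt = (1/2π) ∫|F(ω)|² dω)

∫|f(t)|² dt = \frac{1}{3}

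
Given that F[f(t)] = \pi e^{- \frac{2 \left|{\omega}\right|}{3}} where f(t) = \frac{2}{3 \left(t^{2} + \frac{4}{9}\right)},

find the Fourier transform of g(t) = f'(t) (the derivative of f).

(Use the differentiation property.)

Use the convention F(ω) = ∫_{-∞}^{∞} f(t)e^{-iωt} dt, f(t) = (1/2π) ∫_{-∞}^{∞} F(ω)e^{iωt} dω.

F[g](ω) = i \pi \omega e^{- \frac{2 \left|{\omega}\right|}{3}}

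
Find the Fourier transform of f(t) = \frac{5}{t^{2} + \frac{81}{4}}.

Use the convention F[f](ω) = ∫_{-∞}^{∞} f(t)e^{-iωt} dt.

F(ω) = \frac{10 \pi e^{- \frac{9 \left|{\omega}\right|}{2}}}{9}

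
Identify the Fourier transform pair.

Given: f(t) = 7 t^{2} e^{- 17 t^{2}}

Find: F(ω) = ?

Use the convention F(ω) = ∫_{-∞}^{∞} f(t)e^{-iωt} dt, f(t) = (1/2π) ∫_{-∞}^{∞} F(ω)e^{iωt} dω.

F(ω) = \frac{7 \sqrt{17} \sqrt{\pi} \left(34 - \omega^{2}\right) e^{- \frac{\omega^{2}}{68}}}{19652}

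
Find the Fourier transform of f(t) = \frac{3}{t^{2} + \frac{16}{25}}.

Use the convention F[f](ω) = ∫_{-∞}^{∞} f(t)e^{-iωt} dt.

F(ω) = \frac{15 \pi e^{- \frac{4 \left|{\omega}\right|}{5}}}{4}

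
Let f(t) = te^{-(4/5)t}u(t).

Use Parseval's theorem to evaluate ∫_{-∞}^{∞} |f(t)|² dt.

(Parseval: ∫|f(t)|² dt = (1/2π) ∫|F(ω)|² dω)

∫|f(t)|² dt = \frac{125}{256}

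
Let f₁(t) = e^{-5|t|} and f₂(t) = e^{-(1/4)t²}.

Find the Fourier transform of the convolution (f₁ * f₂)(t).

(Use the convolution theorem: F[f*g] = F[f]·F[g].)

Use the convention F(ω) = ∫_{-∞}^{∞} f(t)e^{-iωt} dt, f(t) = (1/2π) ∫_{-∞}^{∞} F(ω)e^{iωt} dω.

F[f₁*f₂](ω) = \frac{20 \sqrt{\pi} e^{- \omega^{2}}}{\omega^{2} + 25}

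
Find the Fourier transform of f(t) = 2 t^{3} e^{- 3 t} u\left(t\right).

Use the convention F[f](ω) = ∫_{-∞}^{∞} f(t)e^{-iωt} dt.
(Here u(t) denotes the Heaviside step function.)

F(ω) = \frac{12}{\left(i \omega + 3\right)^{4}}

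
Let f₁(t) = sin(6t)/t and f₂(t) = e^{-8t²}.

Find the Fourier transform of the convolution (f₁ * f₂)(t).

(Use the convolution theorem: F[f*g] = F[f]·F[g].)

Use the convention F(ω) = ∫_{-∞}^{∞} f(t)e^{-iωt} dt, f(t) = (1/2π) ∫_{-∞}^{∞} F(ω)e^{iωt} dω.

F[f₁*f₂](ω) = \begin{cases} \frac{\sqrt{2} \pi^{\frac{3}{2}} e^{- \frac{\omega^{2}}{32}}}{4} & \text{for}\: \omega > -6 \wedge \omega < 6 \\0 & \text{otherwise} \end{cases}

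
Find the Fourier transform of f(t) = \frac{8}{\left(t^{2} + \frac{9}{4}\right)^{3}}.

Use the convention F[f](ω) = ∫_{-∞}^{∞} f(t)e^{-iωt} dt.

F(ω) = \frac{8 \pi \left(3 \omega^{2} + 6 \left|{\omega}\right| + 4\right) e^{- \frac{3 \left|{\omega}\right|}{2}}}{81}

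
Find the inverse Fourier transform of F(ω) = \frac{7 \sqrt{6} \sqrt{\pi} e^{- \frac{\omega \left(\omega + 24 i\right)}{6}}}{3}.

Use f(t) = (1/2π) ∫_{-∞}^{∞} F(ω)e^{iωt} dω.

f(t) = 7 e^{- \frac{3 \left(t - 4\right)^{2}}{2}}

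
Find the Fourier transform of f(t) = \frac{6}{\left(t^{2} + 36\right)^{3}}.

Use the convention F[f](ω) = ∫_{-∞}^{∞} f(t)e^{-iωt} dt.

F(ω) = \frac{\pi \left(12 \omega^{2} + 6 \left|{\omega}\right| + 1\right) e^{- 6 \left|{\omega}\right|}}{3456}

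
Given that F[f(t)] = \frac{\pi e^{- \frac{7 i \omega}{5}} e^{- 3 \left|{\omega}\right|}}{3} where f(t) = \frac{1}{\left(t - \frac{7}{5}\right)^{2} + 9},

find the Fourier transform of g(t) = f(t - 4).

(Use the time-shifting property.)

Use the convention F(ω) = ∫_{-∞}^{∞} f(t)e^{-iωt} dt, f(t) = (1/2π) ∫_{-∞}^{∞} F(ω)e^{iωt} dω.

F[g](ω) = \frac{\pi e^{- \frac{27 i \omega}{5} - 3 \left|{\omega}\right|}}{3}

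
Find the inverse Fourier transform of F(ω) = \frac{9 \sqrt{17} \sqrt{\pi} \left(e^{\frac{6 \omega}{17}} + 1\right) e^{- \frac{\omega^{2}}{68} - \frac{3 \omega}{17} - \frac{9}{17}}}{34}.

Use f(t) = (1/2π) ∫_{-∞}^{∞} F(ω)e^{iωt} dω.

f(t) = 9 e^{- 17 t^{2}} \cos{\left(6 t \right)}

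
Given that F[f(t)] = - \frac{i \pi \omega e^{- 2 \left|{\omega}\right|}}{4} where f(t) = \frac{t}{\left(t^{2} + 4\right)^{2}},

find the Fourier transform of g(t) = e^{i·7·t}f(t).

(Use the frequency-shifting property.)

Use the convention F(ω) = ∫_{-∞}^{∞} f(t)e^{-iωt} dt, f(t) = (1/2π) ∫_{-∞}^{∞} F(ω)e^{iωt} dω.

F[g](ω) = \frac{i \pi \left(7 - \omega\right) e^{- 2 \left|{\omega - 7}\right|}}{4}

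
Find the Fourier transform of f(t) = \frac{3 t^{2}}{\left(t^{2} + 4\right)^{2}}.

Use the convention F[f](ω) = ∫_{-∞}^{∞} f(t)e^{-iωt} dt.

F(ω) = \frac{3 \pi \left(1 - 2 \left|{\omega}\right|\right) e^{- 2 \left|{\omega}\right|}}{4}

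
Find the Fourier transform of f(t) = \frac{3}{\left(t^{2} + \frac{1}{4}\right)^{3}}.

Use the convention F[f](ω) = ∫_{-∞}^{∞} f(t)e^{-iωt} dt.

F(ω) = 3 \pi \left(\omega^{2} + 6 \left|{\omega}\right| + 12\right) e^{- \frac{\left|{\omega}\right|}{2}}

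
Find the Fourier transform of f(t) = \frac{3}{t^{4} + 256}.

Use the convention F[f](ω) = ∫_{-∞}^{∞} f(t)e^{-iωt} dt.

F(ω) = \frac{3 \pi e^{- 2 \sqrt{2} \left|{\omega}\right|} \sin{\left(2 \sqrt{2} \left|{\omega}\right| + \frac{\pi}{4} \right)}}{64}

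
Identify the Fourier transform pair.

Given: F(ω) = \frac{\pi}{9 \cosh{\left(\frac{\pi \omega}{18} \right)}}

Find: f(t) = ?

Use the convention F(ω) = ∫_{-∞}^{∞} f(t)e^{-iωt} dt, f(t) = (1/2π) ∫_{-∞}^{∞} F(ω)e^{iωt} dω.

f(t) = \frac{2}{e^{9 t} + e^{- 9 t}}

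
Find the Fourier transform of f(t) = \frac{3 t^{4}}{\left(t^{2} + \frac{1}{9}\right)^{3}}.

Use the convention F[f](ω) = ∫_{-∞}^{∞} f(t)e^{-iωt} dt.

F(ω) = \frac{\pi \left(\omega^{2} - 15 \left|{\omega}\right| + 27\right) e^{- \frac{\left|{\omega}\right|}{3}}}{8}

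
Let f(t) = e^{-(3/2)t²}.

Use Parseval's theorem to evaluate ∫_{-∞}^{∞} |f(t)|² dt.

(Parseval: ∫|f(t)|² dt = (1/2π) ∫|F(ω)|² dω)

∫|f(t)|² dt = \frac{\sqrt{3} \sqrt{\pi}}{3}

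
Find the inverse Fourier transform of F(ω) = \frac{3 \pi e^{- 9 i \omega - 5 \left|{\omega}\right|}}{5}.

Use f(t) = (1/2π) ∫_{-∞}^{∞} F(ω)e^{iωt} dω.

f(t) = \frac{3}{\left(t - 9\right)^{2} + 25}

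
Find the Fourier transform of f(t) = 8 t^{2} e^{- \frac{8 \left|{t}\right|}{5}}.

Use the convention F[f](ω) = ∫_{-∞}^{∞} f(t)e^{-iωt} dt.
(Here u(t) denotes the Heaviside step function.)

F(ω) = \frac{32000 \left(64 - 75 \omega^{2}\right)}{\left(25 \omega^{2} + 64\right)^{3}}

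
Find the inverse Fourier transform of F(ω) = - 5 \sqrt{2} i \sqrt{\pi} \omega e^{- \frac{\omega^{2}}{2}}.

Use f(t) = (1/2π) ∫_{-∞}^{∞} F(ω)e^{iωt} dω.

f(t) = 5 t e^{- \frac{t^{2}}{2}}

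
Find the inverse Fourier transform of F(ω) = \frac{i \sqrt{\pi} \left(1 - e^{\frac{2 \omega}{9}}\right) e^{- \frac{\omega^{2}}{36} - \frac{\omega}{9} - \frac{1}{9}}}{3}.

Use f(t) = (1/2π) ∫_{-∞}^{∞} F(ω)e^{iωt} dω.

f(t) = 2 e^{- 9 t^{2}} \sin{\left(2 t \right)}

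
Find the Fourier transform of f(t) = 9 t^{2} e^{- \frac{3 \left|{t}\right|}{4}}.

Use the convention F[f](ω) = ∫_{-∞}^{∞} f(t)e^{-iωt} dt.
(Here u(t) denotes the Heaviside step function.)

F(ω) = \frac{20736 \left(3 - 16 \omega^{2}\right)}{\left(16 \omega^{2} + 9\right)^{3}}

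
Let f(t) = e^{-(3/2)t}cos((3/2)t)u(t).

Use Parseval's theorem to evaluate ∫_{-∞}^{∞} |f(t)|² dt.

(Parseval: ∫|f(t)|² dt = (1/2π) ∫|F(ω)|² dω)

∫|f(t)|² dt = \frac{1}{4}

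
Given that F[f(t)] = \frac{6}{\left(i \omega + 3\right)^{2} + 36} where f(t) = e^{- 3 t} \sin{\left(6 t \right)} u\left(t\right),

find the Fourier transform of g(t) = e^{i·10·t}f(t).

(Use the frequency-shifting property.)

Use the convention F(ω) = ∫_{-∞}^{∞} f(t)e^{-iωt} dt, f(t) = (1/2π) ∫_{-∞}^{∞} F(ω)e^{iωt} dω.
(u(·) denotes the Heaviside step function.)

F[g](ω) = \frac{6}{\left(i \left(\omega - 10\right) + 3\right)^{2} + 36}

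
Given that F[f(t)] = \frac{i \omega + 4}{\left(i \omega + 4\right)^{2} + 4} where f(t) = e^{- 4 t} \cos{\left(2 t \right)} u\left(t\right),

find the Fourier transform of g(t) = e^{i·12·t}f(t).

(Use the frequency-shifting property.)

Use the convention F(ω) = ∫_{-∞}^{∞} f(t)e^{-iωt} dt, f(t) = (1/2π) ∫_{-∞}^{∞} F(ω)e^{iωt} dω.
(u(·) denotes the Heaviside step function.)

F[g](ω) = \frac{i \left(\omega - 12\right) + 4}{\left(i \left(\omega - 12\right) + 4\right)^{2} + 4}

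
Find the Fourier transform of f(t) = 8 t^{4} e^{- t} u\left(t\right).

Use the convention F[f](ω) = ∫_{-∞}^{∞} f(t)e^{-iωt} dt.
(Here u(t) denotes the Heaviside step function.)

F(ω) = \frac{192}{\left(i \omega + 1\right)^{5}}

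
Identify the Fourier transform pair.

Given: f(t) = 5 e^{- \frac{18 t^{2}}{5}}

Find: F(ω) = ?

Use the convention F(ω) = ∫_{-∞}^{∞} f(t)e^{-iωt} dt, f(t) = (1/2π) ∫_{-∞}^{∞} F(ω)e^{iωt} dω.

F(ω) = \frac{5 \sqrt{10} \sqrt{\pi} e^{- \frac{5 \omega^{2}}{72}}}{6}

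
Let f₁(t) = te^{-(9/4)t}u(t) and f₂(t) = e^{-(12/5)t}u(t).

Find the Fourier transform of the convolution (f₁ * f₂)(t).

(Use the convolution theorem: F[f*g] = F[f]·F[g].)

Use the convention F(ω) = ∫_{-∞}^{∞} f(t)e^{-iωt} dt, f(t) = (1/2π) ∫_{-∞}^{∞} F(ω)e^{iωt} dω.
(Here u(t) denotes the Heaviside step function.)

F[f₁*f₂](ω) = \frac{80}{\left(4 i \omega + 9\right)^{2} \left(5 i \omega + 12\right)}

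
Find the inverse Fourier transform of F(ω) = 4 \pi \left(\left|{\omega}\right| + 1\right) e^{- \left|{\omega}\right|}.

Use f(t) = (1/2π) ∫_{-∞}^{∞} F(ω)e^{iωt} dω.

f(t) = \frac{8}{\left(t^{2} + 1\right)^{2}}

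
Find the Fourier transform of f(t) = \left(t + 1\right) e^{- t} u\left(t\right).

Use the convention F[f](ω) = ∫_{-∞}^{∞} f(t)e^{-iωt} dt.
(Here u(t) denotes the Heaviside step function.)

F(ω) = \frac{- i \omega - 2}{\omega^{2} - 2 i \omega - 1}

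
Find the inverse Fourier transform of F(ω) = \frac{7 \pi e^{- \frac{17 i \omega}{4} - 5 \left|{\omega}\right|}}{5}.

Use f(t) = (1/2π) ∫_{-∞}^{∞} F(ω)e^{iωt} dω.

f(t) = \frac{7}{\left(t - \frac{17}{4}\right)^{2} + 25}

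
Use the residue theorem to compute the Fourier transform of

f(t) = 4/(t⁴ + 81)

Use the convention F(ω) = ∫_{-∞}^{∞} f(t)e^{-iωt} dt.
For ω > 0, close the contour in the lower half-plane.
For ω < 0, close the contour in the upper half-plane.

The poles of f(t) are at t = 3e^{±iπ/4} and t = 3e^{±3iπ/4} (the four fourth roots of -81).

Let g(z) = f(z)e^{-iωz}; for large |z| the factor e^{-iωz} decays in the lower half-plane when ω > 0 and in the upper half-plane when ω < 0.

Case ω > 0 (lower half-plane, clockwise contour ⇒ F(ω) = -2πi·ΣRes):
  Res_{z = - \frac{3 \sqrt{2}}{2} - \frac{3 \sqrt{2} i}{2}} g(z) = \frac{\sqrt{2} i \left(1 - i\right) e^{\frac{3 \sqrt{2} \omega \left(-1 + i\right)}{2}}}{54}
  Res_{z = \frac{3 \sqrt{2}}{2} - \frac{3 \sqrt{2} i}{2}} g(z) = \frac{\sqrt{2} i \left(1 + i\right) e^{- \frac{3 \sqrt{2} \omega \left(1 + i\right)}{2}}}{54}
  F(ω) = -2πi·ΣRes = \frac{\sqrt{2} \pi \left(\left(1 - i\right) e^{3 \sqrt{2} i \omega} + 1 + i\right) e^{- \frac{3 \sqrt{2} \omega \left(1 + i\right)}{2}}}{27} = \frac{4 \pi e^{- \frac{3 \sqrt{2} \omega}{2}} \sin{\left(\frac{3 \sqrt{2} \omega}{2} + \frac{\pi}{4} \right)}}{27}

Case ω < 0 (upper half-plane, counterclockwise contour ⇒ F(ω) = +2πi·ΣRes):
  Res_{z = \frac{3 \sqrt{2}}{2} + \frac{3 \sqrt{2} i}{2}} g(z) = \frac{\sqrt{2} i \left(-1 + i\right) e^{\frac{3 \sqrt{2} \omega \left(1 - i\right)}{2}}}{54}
  Res_{z = - \frac{3 \sqrt{2}}{2} + \frac{3 \sqrt{2} i}{2}} g(z) = \frac{\sqrt{2} \left(1 - i\right) e^{\frac{3 \sqrt{2} \omega \left(1 + i\right)}{2}}}{54}
  F(ω) = 2πi·ΣRes = - \frac{\sqrt{2} i \pi \left(i \left(1 - i\right) e^{\frac{3 \sqrt{2} \omega \left(1 - i\right)}{2}} - \left(1 - i\right) e^{\frac{3 \sqrt{2} \omega \left(1 + i\right)}{2}}\right)}{27} = \frac{4 \pi e^{\frac{3 \sqrt{2} \omega}{2}} \cos{\left(\frac{3 \sqrt{2} \omega}{2} + \frac{\pi}{4} \right)}}{27}

Both cases combine into a single formula in |ω|:

F(ω) = \frac{4 \pi e^{- \frac{3 \sqrt{2} \left|{\omega}\right|}{2}} \sin{\left(\frac{3 \sqrt{2} \left|{\omega}\right|}{2} + \frac{\pi}{4} \right)}}{27}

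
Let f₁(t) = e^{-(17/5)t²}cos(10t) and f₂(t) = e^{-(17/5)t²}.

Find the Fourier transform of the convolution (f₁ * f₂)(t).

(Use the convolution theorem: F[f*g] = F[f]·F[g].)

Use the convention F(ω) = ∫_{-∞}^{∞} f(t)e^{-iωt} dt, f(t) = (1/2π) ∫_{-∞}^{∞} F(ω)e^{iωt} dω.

F[f₁*f₂](ω) = \frac{5 \pi \left(e^{\frac{50 \omega}{17}} + 1\right) e^{- \frac{5 \omega^{2}}{34} - \frac{25 \omega}{17} - \frac{125}{17}}}{34}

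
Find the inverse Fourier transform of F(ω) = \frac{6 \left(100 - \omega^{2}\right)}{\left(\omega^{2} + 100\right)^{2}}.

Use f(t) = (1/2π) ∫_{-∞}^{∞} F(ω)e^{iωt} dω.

f(t) = 3 e^{- 10 \left|{t}\right|} \left|{t}\right|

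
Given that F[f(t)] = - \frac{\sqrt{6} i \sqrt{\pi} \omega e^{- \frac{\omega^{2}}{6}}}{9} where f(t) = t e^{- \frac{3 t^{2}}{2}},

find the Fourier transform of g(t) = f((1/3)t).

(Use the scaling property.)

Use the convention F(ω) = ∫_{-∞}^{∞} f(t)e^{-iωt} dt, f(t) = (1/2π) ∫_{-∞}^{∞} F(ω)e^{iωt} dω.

F[g](ω) = - \sqrt{6} i \sqrt{\pi} \omega e^{- \frac{3 \omega^{2}}{2}}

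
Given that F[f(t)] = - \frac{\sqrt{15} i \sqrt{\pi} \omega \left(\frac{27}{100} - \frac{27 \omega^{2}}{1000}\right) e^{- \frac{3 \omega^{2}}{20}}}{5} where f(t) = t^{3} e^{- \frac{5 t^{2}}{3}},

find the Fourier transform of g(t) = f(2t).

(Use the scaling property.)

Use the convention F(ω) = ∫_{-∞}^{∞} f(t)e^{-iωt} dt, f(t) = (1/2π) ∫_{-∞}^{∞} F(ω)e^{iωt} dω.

F[g](ω) = \frac{27 \sqrt{15} i \sqrt{\pi} \omega \left(\omega^{2} - 40\right) e^{- \frac{3 \omega^{2}}{80}}}{80000}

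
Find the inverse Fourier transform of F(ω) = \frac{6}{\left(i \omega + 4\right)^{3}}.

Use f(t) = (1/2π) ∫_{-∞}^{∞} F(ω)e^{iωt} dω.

f(t) = 3 t^{2} e^{- 4 t} u\left(t\right)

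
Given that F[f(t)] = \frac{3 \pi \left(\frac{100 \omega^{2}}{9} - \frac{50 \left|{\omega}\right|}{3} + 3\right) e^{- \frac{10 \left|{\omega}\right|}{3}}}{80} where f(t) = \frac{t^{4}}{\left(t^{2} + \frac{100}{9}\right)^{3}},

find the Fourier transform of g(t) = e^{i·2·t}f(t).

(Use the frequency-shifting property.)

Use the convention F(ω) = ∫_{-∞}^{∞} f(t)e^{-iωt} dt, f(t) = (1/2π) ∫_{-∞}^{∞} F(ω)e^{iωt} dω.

F[g](ω) = \frac{\pi \left(100 \left(\omega - 2\right)^{2} - 150 \left|{\omega - 2}\right| + 27\right) e^{- \frac{10 \left|{\omega - 2}\right|}{3}}}{240}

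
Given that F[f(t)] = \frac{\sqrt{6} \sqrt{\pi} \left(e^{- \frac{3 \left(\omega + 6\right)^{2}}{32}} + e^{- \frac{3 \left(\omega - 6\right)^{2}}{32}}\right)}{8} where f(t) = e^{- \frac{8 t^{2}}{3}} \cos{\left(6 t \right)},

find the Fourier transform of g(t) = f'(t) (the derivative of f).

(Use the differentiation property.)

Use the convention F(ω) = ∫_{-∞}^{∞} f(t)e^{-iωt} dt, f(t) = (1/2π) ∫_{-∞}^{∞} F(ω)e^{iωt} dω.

F[g](ω) = \frac{\sqrt{6} i \sqrt{\pi} \omega \left(e^{\frac{9 \omega}{4}} + 1\right) e^{- \frac{3 \omega^{2}}{32} - \frac{9 \omega}{8} - \frac{27}{8}}}{8}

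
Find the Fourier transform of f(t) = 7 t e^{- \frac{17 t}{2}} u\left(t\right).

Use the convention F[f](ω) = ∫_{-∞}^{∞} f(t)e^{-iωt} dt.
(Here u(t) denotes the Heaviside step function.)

F(ω) = \frac{28}{\left(2 i \omega + 17\right)^{2}}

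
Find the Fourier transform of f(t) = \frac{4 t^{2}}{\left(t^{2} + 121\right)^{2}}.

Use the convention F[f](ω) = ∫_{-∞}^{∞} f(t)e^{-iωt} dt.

F(ω) = \frac{2 \pi \left(1 - 11 \left|{\omega}\right|\right) e^{- 11 \left|{\omega}\right|}}{11}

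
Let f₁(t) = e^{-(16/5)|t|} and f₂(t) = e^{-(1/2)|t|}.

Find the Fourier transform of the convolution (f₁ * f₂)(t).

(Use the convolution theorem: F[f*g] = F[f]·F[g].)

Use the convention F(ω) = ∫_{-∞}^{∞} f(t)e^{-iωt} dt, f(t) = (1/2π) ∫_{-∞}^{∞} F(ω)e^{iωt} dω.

F[f₁*f₂](ω) = \frac{640}{100 \omega^{4} + 1049 \omega^{2} + 256}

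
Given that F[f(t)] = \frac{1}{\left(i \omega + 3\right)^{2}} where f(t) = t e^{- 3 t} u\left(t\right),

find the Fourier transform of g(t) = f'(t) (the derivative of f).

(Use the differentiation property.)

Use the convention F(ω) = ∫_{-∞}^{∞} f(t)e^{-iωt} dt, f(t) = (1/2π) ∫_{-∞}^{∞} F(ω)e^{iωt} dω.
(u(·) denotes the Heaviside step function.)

F[g](ω) = \frac{i \omega}{\left(i \omega + 3\right)^{2}}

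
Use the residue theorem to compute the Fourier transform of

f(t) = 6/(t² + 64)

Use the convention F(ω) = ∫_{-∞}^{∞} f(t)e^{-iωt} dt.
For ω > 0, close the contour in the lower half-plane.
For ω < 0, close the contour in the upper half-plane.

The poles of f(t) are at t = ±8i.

Let g(z) = f(z)e^{-iωz}; for large |z| the factor e^{-iωz} decays in the lower half-plane when ω > 0 and in the upper half-plane when ω < 0.

Case ω > 0 (lower half-plane, clockwise contour ⇒ F(ω) = -2πi·ΣRes):
  Res_{z = - 8 i} g(z) = \frac{3 i e^{- 8 \omega}}{8}
  F(ω) = -2πi·ΣRes = \frac{3 \pi e^{- 8 \omega}}{4}

Case ω < 0 (upper half-plane, counterclockwise contour ⇒ F(ω) = +2πi·ΣRes):
  Res_{z = 8 i} g(z) = - \frac{3 i e^{8 \omega}}{8}
  F(ω) = 2πi·ΣRes = \frac{3 \pi e^{8 \omega}}{4}

Both cases combine into a single formula in |ω|:

F(ω) = \frac{3 \pi e^{- 8 \left|{\omega}\right|}}{4}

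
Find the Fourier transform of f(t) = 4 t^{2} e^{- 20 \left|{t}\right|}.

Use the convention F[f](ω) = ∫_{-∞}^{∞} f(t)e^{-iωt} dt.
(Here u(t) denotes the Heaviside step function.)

F(ω) = \frac{320 \left(400 - 3 \omega^{2}\right)}{\left(\omega^{2} + 400\right)^{3}}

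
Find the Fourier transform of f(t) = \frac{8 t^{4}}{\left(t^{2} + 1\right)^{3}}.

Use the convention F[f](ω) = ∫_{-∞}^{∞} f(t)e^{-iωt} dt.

F(ω) = \pi \left(\omega^{2} - 5 \left|{\omega}\right| + 3\right) e^{- \left|{\omega}\right|}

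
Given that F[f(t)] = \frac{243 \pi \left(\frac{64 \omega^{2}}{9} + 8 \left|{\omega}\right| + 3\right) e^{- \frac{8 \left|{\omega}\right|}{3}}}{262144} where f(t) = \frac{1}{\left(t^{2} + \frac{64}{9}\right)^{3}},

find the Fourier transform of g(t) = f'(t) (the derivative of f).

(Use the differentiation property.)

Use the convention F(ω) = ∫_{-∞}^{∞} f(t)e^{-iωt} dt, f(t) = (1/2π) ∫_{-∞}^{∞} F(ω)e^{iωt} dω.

F[g](ω) = \frac{27 i \pi \omega \left(64 \omega^{2} + 72 \left|{\omega}\right| + 27\right) e^{- \frac{8 \left|{\omega}\right|}{3}}}{262144}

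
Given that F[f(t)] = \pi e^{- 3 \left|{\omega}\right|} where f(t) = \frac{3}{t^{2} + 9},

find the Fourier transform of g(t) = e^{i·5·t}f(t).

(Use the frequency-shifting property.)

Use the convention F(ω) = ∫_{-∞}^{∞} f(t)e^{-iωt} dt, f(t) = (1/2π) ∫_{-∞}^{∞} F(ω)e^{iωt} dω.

F[g](ω) = \pi e^{- 3 \left|{\omega - 5}\right|}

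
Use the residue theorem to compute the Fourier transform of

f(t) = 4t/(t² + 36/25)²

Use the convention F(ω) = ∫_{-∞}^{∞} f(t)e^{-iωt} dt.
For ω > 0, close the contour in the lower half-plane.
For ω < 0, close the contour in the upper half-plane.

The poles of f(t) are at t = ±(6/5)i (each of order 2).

Let g(z) = f(z)e^{-iωz}; for large |z| the factor e^{-iωz} decays in the lower half-plane when ω > 0 and in the upper half-plane when ω < 0.

Case ω > 0 (lower half-plane, clockwise contour ⇒ F(ω) = -2πi·ΣRes):
  Res_{z = - \frac{6 i}{5}} g(z) = \frac{5 \omega e^{- \frac{6 \omega}{5}}}{6} (pole of order 2)
  F(ω) = -2πi·ΣRes = - \frac{5 i \pi \omega e^{- \frac{6 \omega}{5}}}{3}

Case ω < 0 (upper half-plane, counterclockwise contour ⇒ F(ω) = +2πi·ΣRes):
  Res_{z = \frac{6 i}{5}} g(z) = - \frac{5 \omega e^{\frac{6 \omega}{5}}}{6} (pole of order 2)
  F(ω) = 2πi·ΣRes = - \frac{5 i \pi \omega e^{\frac{6 \omega}{5}}}{3}

Both cases combine into a single formula in |ω|:

F(ω) = - \frac{5 i \pi \omega e^{- \frac{6 \left|{\omega}\right|}{5}}}{3}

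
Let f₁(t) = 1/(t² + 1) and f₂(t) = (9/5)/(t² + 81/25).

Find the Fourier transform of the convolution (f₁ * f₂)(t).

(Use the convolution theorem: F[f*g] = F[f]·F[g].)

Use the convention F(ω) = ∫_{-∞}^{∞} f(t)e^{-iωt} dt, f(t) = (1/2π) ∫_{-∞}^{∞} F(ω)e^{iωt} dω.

F[f₁*f₂](ω) = \pi^{2} e^{- \frac{14 \left|{\omega}\right|}{5}}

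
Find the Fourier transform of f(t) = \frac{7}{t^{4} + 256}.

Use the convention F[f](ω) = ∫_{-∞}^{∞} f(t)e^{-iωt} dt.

F(ω) = \frac{7 \pi e^{- 2 \sqrt{2} \left|{\omega}\right|} \sin{\left(2 \sqrt{2} \left|{\omega}\right| + \frac{\pi}{4} \right)}}{64}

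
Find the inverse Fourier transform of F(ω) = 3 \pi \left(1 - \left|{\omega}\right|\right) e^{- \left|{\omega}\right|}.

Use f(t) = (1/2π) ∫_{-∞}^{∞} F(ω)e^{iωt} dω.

f(t) = \frac{6 t^{2}}{\left(t^{2} + 1\right)^{2}}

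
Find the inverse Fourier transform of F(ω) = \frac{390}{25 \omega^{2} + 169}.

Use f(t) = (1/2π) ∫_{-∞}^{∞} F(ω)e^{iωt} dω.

f(t) = 3 e^{- \frac{13 \left|{t}\right|}{5}}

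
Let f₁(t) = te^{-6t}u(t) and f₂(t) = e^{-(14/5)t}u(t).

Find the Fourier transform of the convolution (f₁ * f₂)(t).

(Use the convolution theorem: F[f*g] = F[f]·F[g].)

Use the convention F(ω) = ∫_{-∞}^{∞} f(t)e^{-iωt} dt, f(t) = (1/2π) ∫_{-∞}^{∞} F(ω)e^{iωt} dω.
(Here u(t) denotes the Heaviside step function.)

F[f₁*f₂](ω) = \frac{5}{\left(i \omega + 6\right)^{2} \left(5 i \omega + 14\right)}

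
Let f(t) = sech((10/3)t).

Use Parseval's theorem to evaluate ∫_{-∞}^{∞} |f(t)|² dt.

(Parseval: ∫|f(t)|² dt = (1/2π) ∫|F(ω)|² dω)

∫|f(t)|² dt = \frac{3}{5}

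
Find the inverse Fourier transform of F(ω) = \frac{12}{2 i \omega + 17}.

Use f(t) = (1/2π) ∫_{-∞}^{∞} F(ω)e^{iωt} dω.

f(t) = 6 e^{- \frac{17 t}{2}} u\left(t\right)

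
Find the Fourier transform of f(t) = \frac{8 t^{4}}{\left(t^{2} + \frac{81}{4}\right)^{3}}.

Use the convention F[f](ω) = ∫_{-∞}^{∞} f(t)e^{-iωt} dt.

F(ω) = \frac{\pi \left(27 \omega^{2} - 30 \left|{\omega}\right| + 4\right) e^{- \frac{9 \left|{\omega}\right|}{2}}}{6}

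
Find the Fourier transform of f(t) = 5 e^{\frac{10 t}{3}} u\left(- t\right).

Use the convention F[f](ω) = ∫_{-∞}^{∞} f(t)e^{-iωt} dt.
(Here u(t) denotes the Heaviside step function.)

F(ω) = - \frac{15}{3 i \omega - 10}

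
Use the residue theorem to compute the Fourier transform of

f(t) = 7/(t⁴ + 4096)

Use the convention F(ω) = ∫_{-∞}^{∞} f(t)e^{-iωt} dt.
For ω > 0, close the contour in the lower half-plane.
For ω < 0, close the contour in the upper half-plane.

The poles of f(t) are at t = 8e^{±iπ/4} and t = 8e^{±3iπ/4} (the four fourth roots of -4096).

Let g(z) = f(z)e^{-iωz}; for large |z| the factor e^{-iωz} decays in the lower half-plane when ω > 0 and in the upper half-plane when ω < 0.

Case ω > 0 (lower half-plane, clockwise contour ⇒ F(ω) = -2πi·ΣRes):
  Res_{z = - 4 \sqrt{2} - 4 \sqrt{2} i} g(z) = \frac{7 \sqrt{2} i \left(1 - i\right) e^{4 \sqrt{2} \omega \left(-1 + i\right)}}{4096}
  Res_{z = 4 \sqrt{2} - 4 \sqrt{2} i} g(z) = \frac{7 \sqrt{2} i \left(1 + i\right) e^{- 4 \sqrt{2} \omega \left(1 + i\right)}}{4096}
  F(ω) = -2πi·ΣRes = \frac{7 \sqrt{2} \pi \left(1 - i\right) \left(e^{8 \sqrt{2} i \omega} + i\right) e^{- 4 \sqrt{2} \omega \left(1 + i\right)}}{2048} = \frac{7 \sqrt{2} \pi \left(\sin{\left(4 \sqrt{2} \omega \right)} + \cos{\left(4 \sqrt{2} \omega \right)}\right) e^{- 4 \sqrt{2} \omega}}{1024}

Case ω < 0 (upper half-plane, counterclockwise contour ⇒ F(ω) = +2πi·ΣRes):
  Res_{z = 4 \sqrt{2} + 4 \sqrt{2} i} g(z) = \frac{7 \sqrt{2} i \left(-1 + i\right) e^{4 \sqrt{2} \omega \left(1 - i\right)}}{4096}
  Res_{z = - 4 \sqrt{2} + 4 \sqrt{2} i} g(z) = \frac{7 \sqrt{2} \left(1 - i\right) e^{4 \sqrt{2} \omega \left(1 + i\right)}}{4096}
  F(ω) = 2πi·ΣRes = - \frac{7 \sqrt{2} i \pi \left(i \left(1 - i\right) e^{4 \sqrt{2} \omega \left(1 - i\right)} - \left(1 - i\right) e^{4 \sqrt{2} \omega \left(1 + i\right)}\right)}{2048} = \frac{7 \sqrt{2} \pi \left(- \sin{\left(4 \sqrt{2} \omega \right)} + \cos{\left(4 \sqrt{2} \omega \right)}\right) e^{4 \sqrt{2} \omega}}{1024}

Both cases combine into a single formula in |ω|:

F(ω) = \frac{7 \sqrt{2} \pi \left(\sin{\left(4 \sqrt{2} \left|{\omega}\right| \right)} + \cos{\left(4 \sqrt{2} \left|{\omega}\right| \right)}\right) e^{- 4 \sqrt{2} \left|{\omega}\right|}}{1024}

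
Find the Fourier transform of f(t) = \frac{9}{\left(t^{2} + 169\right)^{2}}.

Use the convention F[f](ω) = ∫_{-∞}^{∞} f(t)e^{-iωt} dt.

F(ω) = \frac{9 \pi \left(13 \left|{\omega}\right| + 1\right) e^{- 13 \left|{\omega}\right|}}{4394}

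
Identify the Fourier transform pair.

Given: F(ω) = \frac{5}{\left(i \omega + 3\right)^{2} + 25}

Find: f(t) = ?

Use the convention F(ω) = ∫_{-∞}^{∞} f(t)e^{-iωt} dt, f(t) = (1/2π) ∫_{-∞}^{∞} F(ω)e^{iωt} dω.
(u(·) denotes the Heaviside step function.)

f(t) = e^{- 3 t} \sin{\left(5 t \right)} u\left(t\right)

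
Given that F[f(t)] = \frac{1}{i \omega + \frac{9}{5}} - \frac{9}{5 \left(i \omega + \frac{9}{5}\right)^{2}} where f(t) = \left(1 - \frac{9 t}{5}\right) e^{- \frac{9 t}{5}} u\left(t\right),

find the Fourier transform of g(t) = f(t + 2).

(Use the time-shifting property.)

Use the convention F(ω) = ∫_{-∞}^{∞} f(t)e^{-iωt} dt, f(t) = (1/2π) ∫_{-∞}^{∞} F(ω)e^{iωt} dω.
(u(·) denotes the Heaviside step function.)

F[g](ω) = \frac{25 i \omega e^{2 i \omega}}{- 25 \omega^{2} + 90 i \omega + 81}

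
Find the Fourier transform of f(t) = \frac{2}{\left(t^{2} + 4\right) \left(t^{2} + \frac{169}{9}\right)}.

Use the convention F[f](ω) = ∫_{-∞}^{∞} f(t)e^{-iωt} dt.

F(ω) = \frac{9 \pi e^{- 2 \left|{\omega}\right|}}{133} - \frac{54 \pi e^{- \frac{13 \left|{\omega}\right|}{3}}}{1729}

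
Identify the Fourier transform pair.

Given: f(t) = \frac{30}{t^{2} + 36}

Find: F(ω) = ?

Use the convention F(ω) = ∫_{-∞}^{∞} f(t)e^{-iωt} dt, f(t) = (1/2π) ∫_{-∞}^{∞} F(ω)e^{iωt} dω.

F(ω) = 5 \pi e^{- 6 \left|{\omega}\right|}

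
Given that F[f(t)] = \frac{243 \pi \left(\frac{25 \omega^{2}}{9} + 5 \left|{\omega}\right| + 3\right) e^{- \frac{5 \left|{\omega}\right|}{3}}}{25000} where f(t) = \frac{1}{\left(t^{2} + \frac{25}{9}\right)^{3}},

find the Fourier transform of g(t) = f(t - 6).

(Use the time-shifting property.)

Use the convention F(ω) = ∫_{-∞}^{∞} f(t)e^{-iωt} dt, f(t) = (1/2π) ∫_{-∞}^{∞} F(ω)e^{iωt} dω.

F[g](ω) = \frac{27 \pi \left(25 \omega^{2} + 45 \left|{\omega}\right| + 27\right) e^{- 6 i \omega - \frac{5 \left|{\omega}\right|}{3}}}{25000}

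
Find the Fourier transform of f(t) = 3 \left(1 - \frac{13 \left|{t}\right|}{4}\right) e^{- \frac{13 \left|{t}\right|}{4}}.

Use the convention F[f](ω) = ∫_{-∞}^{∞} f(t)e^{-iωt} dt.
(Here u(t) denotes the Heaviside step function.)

F(ω) = \frac{9984 \omega^{2}}{\left(16 \omega^{2} + 169\right)^{2}}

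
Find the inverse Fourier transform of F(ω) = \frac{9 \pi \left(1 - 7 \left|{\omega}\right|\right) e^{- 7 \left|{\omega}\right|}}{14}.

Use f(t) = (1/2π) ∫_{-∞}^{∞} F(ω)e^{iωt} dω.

f(t) = \frac{9 t^{2}}{\left(t^{2} + 49\right)^{2}}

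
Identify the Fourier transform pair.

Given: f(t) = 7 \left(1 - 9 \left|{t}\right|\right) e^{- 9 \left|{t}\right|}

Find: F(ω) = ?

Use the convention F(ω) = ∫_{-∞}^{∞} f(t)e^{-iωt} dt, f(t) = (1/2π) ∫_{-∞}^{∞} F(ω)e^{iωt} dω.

F(ω) = \frac{252 \omega^{2}}{\left(\omega^{2} + 81\right)^{2}}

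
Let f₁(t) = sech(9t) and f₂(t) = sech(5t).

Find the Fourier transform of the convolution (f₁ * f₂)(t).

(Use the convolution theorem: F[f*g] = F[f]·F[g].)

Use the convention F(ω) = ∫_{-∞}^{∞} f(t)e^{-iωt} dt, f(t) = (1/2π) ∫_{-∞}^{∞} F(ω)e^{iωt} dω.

F[f₁*f₂](ω) = \frac{\pi^{2}}{45 \cosh{\left(\frac{\pi \omega}{18} \right)} \cosh{\left(\frac{\pi \omega}{10} \right)}}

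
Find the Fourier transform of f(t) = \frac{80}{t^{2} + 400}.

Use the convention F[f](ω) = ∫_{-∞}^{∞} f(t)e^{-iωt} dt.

F(ω) = 4 \pi e^{- 20 \left|{\omega}\right|}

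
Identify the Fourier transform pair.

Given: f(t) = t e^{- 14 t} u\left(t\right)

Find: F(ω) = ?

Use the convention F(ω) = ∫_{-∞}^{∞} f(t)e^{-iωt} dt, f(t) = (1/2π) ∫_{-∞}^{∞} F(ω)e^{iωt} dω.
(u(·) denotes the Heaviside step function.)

F(ω) = \frac{1}{\left(i \omega + 14\right)^{2}}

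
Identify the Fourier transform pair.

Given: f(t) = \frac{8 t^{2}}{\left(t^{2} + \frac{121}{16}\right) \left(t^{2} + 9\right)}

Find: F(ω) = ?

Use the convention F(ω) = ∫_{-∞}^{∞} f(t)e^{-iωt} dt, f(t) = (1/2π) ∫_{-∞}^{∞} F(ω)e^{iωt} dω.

F(ω) = \frac{384 \pi e^{- 3 \left|{\omega}\right|}}{23} - \frac{352 \pi e^{- \frac{11 \left|{\omega}\right|}{4}}}{23}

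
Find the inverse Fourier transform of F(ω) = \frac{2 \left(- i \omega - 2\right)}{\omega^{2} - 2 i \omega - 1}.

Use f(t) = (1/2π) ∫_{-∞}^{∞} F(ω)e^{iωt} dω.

f(t) = 2 \left(t + 1\right) e^{- t} u\left(t\right)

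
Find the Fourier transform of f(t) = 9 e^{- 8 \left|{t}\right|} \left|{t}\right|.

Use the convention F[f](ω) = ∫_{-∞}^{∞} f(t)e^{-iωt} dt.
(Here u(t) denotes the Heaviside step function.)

F(ω) = \frac{18 \left(64 - \omega^{2}\right)}{\left(\omega^{2} + 64\right)^{2}}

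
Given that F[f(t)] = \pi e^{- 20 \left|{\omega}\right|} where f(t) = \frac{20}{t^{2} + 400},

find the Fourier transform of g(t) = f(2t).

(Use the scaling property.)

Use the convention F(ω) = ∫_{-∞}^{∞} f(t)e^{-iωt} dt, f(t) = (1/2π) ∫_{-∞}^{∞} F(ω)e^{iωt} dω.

F[g](ω) = \frac{\pi e^{- 10 \left|{\omega}\right|}}{2}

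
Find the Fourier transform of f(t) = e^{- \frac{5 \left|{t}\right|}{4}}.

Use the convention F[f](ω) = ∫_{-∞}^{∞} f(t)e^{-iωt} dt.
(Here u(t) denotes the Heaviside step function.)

F(ω) = \frac{40}{16 \omega^{2} + 25}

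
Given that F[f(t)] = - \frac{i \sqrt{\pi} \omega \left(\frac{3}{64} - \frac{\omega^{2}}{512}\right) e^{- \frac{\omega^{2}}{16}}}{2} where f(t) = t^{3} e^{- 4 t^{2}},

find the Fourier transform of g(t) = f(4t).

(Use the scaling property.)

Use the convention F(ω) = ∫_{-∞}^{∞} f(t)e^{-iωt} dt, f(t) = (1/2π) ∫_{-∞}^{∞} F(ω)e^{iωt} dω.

F[g](ω) = \frac{i \sqrt{\pi} \omega \left(\omega^{2} - 384\right) e^{- \frac{\omega^{2}}{256}}}{262144}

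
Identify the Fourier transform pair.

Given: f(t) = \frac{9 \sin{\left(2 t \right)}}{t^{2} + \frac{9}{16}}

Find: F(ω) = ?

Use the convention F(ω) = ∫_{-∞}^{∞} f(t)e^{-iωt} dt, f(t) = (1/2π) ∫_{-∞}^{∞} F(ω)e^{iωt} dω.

F(ω) = 6 i \pi e^{- \frac{3 \left|{\omega + 2}\right|}{4}} - 6 i \pi e^{- \frac{3 \left|{\omega - 2}\right|}{4}}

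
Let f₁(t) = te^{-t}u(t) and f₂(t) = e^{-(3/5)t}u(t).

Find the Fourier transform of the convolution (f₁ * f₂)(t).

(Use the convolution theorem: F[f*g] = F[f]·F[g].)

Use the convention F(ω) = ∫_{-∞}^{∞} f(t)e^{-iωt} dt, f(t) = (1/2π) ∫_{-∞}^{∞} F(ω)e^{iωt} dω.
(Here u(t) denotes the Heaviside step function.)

F[f₁*f₂](ω) = \frac{5}{\left(i \omega + 1\right)^{2} \left(5 i \omega + 3\right)}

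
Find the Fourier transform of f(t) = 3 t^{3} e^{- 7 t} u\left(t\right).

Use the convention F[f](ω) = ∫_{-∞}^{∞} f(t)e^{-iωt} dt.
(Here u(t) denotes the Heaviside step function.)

F(ω) = \frac{18}{\left(i \omega + 7\right)^{4}}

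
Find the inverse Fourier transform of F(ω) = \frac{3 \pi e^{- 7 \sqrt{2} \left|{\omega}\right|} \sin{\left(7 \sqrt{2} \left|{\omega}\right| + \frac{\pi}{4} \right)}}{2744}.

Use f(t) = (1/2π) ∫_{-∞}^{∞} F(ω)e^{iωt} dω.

f(t) = \frac{3}{t^{4} + 38416}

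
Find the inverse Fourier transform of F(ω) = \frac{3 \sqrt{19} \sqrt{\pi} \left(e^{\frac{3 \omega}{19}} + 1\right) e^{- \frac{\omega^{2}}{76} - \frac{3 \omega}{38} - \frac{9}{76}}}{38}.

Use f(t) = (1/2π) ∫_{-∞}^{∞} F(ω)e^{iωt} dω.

f(t) = 3 e^{- 19 t^{2}} \cos{\left(3 t \right)}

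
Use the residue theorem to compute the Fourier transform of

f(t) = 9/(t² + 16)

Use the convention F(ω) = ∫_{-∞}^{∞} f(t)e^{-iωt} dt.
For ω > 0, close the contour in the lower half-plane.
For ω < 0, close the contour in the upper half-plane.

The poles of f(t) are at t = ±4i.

Let g(z) = f(z)e^{-iωz}; for large |z| the factor e^{-iωz} decays in the lower half-plane when ω > 0 and in the upper half-plane when ω < 0.

Case ω > 0 (lower half-plane, clockwise contour ⇒ F(ω) = -2πi·ΣRes):
  Res_{z = - 4 i} g(z) = \frac{9 i e^{- 4 \omega}}{8}
  F(ω) = -2πi·ΣRes = \frac{9 \pi e^{- 4 \omega}}{4}

Case ω < 0 (upper half-plane, counterclockwise contour ⇒ F(ω) = +2πi·ΣRes):
  Res_{z = 4 i} g(z) = - \frac{9 i e^{4 \omega}}{8}
  F(ω) = 2πi·ΣRes = \frac{9 \pi e^{4 \omega}}{4}

Both cases combine into a single formula in |ω|:

F(ω) = \frac{9 \pi e^{- 4 \left|{\omega}\right|}}{4}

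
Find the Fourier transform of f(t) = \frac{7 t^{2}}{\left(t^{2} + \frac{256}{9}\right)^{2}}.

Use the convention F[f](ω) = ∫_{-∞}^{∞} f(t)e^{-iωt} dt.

F(ω) = \frac{7 \pi \left(3 - 16 \left|{\omega}\right|\right) e^{- \frac{16 \left|{\omega}\right|}{3}}}{32}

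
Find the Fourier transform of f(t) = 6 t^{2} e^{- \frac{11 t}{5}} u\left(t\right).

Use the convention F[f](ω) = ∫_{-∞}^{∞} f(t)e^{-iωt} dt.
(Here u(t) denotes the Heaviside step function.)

F(ω) = \frac{1500}{\left(5 i \omega + 11\right)^{3}}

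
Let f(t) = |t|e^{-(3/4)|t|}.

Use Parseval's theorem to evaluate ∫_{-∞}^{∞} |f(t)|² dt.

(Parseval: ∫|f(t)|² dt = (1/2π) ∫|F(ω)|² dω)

∫|f(t)|² dt = \frac{32}{27}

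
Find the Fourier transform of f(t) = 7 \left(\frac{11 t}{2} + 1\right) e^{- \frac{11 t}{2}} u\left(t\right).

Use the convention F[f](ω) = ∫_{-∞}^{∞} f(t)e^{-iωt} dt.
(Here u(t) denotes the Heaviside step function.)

F(ω) = \frac{28 \left(- i \omega - 11\right)}{4 \omega^{2} - 44 i \omega - 121}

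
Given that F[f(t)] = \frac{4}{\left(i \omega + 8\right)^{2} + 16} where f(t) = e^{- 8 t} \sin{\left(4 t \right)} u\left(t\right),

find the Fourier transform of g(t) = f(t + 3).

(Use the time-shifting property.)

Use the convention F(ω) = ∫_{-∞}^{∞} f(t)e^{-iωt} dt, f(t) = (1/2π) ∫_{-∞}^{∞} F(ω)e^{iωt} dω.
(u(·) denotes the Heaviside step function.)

F[g](ω) = \frac{4 e^{3 i \omega}}{\left(i \omega + 8\right)^{2} + 16}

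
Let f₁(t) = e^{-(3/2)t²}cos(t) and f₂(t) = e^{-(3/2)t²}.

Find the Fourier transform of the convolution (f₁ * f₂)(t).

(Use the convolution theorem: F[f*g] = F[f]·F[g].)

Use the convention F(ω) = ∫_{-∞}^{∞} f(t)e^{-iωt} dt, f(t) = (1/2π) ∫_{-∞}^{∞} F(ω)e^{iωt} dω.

F[f₁*f₂](ω) = \frac{\pi \left(e^{\frac{2 \omega}{3}} + 1\right) e^{- \frac{\omega^{2}}{3} - \frac{\omega}{3} - \frac{1}{6}}}{3}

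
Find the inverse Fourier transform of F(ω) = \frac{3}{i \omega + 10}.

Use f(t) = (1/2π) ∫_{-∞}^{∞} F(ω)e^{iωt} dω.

f(t) = 3 e^{- 10 t} u\left(t\right)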